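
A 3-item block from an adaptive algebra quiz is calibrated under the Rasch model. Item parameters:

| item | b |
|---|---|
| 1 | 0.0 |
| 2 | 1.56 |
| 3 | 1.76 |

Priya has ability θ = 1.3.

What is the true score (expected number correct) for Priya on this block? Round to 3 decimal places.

1.608

P(θ) = 1 / (1 + exp(−(θ − b)))
P_1 = 1/(1+e^{-1.3000}) = 0.7858
P_2 = 1/(1+e^{0.2600}) = 0.4354
P_3 = 1/(1+e^{0.4600}) = 0.3870
E[score] = 0.7858 + 0.4354 + 0.3870 = 1.6082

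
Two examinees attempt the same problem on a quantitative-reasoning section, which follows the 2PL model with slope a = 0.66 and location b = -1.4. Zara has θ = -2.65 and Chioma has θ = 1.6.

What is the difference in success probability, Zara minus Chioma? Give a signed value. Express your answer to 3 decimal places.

P(θ) = 1 / (1 + exp(−a(θ − b)))
P(Zara) = 0.3047  [exponent -0.8250]
P(Chioma) = 0.8787  [exponent 1.9800]
Difference = 0.3047 − 0.8787 = -0.5740

-0.574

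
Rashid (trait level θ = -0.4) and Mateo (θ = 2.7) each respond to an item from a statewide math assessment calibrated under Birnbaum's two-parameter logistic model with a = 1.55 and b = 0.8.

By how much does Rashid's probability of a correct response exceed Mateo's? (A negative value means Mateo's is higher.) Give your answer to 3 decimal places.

P(θ) = 1 / (1 + exp(−a(θ − b)))
P(Rashid) = 0.1347  [exponent -1.8600]
P(Mateo) = 0.9500  [exponent 2.9450]
Difference = 0.1347 − 0.9500 = -0.8153

-0.815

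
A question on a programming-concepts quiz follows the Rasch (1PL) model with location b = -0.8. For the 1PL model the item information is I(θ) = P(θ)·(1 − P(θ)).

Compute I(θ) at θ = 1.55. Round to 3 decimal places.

P = 1/(1+e^{-2.3500}) = 0.9129
P(1−P) = 0.9129 × 0.0871 = 0.0795
I = P(1−P) = 0.07949

0.079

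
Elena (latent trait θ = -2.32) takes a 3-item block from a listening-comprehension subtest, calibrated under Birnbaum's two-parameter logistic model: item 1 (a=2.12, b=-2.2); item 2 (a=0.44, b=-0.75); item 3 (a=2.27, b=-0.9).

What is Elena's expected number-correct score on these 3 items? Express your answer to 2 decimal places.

0.81

P(θ) = 1 / (1 + exp(−a(θ − b)))
P_1 = 1/(1+e^{0.2544}) = 0.4367
P_2 = 1/(1+e^{0.6908}) = 0.3339
P_3 = 1/(1+e^{3.2234}) = 0.0383
E[score] = 0.4367 + 0.3339 + 0.0383 = 0.8089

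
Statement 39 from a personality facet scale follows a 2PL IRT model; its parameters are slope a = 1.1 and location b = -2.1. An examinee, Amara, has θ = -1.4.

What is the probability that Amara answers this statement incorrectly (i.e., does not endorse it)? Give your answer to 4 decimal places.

0.3165

P(θ) = 1 / (1 + exp(−a(θ − b)))
Exponent: 1.1 × (-1.4 − (-2.1)) = 0.7700
1/(1 + e^{-0.7700}) = 0.6835
P(incorrect) = 1 − 0.6835 = 0.3165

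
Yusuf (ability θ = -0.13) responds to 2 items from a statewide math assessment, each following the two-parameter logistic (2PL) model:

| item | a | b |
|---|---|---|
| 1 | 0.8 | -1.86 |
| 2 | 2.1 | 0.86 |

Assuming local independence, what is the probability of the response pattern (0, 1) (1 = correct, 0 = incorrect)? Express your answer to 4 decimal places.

P(θ) = 1 / (1 + exp(−a(θ − b)))
P_1 = 1/(1+e^{-1.3840}) = 0.7996
P_2 = 1/(1+e^{2.0790}) = 0.1112
L = (1−P_1) × P_2 = 0.2004 × 0.1112 = 0.02227

0.0223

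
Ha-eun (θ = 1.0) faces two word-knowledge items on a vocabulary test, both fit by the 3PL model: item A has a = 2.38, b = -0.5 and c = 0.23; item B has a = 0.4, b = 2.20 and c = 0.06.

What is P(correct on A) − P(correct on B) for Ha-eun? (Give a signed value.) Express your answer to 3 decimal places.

P(θ) = c + (1 − c) · 1 / (1 + exp(−a(θ − b)))
P_A = 0.9789
P_B = 0.4193
P_A − P_B = 0.5596

0.560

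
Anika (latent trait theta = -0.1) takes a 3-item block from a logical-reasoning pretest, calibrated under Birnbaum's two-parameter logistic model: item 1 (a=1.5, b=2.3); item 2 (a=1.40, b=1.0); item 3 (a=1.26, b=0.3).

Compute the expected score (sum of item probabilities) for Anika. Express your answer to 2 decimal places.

P(theta) = 1 / (1 + exp(−a(theta − b)))
P_1 = 1/(1+e^{3.6000}) = 0.0266
P_2 = 1/(1+e^{1.5400}) = 0.1765
P_3 = 1/(1+e^{0.5040}) = 0.3766
E[score] = 0.0266 + 0.1765 + 0.3766 = 0.5797

0.58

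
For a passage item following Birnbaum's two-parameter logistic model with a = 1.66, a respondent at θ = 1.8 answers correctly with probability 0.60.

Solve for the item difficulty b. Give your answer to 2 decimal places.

1.56

P(θ) = 1 / (1 + exp(−a(θ − b)))
logit(0.60) = ln(0.60/0.40) = 0.4055
b = θ − logit/(a) = 1.8 − 0.4055/1.6600 = 1.5557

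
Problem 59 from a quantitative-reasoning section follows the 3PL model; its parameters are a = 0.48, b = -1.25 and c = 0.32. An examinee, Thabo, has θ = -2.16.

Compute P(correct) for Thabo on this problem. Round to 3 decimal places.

P(θ) = c + (1 − c) · 1 / (1 + exp(−a(θ − b)))
Exponent: 0.48 × (-2.16 − (-1.25)) = -0.4368
1/(1 + e^{0.4368}) = 0.3925
P = 0.32 + 0.68 × 0.3925 = 0.5869

0.587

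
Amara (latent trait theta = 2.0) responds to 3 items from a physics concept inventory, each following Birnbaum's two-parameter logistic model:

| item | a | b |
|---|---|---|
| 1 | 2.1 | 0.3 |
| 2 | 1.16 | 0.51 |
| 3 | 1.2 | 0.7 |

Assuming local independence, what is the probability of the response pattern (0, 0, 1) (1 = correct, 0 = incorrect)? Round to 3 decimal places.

P(theta) = 1 / (1 + exp(−a(theta − b)))
P_1 = 1/(1+e^{-3.5700}) = 0.9726
P_2 = 1/(1+e^{-1.7284}) = 0.8492
P_3 = 1/(1+e^{-1.5600}) = 0.8264
L = (1−P_1) × (1−P_2) × P_3 = 0.0274 × 0.1508 × 0.8264 = 0.00341

0.003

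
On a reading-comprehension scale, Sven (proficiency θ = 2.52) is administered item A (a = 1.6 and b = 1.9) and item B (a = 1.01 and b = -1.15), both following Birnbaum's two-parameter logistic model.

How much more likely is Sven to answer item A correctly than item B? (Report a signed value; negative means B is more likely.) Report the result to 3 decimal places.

-0.247

P(θ) = 1 / (1 + exp(−a(θ − b)))
P_A = 0.7295
P_B = 0.9760
P_A − P_B = -0.2465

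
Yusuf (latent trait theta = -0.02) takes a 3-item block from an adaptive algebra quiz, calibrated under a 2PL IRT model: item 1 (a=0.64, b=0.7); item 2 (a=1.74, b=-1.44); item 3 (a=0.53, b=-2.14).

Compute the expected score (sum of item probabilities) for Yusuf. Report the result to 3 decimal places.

P(theta) = 1 / (1 + exp(−a(theta − b)))
P_1 = 1/(1+e^{0.4608}) = 0.3868
P_2 = 1/(1+e^{-2.4708}) = 0.9221
P_3 = 1/(1+e^{-1.1236}) = 0.7547
E[score] = 0.3868 + 0.9221 + 0.7547 = 2.0635

2.064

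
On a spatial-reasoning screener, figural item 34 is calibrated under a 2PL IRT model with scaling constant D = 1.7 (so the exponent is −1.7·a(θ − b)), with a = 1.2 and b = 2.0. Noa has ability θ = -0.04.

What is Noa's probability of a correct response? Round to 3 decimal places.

P(θ) = 1 / (1 + exp(−D·a(θ − b)))
Exponent: 1.7 × 1.2 × (-0.04 − 2.0) = -4.1616
1/(1 + e^{4.1616}) = 0.0153
P = 0.0153

0.015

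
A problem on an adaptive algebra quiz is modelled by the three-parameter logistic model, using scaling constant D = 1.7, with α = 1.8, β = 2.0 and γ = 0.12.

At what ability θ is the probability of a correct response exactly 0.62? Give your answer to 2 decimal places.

2.09

P(θ) = γ + (1 − γ) · 1 / (1 + exp(−D·α(θ − β)))
Remove guessing floor: (0.62 − 0.12)/(1 − 0.12) = 0.5682
logit = ln(0.5682/0.4318) = 0.2744
θ = β + logit/(1.7·α) = 2.0 + 0.2744/3.0600 = 2.0897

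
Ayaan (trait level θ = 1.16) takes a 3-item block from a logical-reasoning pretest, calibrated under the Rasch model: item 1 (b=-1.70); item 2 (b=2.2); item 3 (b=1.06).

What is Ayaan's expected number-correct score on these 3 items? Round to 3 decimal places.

P(θ) = 1 / (1 + exp(−(θ − b)))
P_1 = 1/(1+e^{-2.8600}) = 0.9458
P_2 = 1/(1+e^{1.0400}) = 0.2611
P_3 = 1/(1+e^{-0.1000}) = 0.5250
E[score] = 0.9458 + 0.2611 + 0.5250 = 1.7320

1.732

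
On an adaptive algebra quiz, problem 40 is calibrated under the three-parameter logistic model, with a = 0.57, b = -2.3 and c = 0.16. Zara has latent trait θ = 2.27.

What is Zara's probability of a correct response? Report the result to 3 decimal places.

0.942

P(θ) = c + (1 − c) · 1 / (1 + exp(−a(θ − b)))
Exponent: 0.57 × (2.27 − (-2.3)) = 2.6049
1/(1 + e^{-2.6049}) = 0.9312
P = 0.16 + 0.84 × 0.9312 = 0.9422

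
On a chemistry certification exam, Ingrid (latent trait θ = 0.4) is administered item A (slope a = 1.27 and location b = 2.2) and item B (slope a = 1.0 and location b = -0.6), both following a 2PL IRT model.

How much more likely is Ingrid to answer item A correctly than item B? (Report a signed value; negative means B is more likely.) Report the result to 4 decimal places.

P(θ) = 1 / (1 + exp(−a(θ − b)))
P_A = 0.0923
P_B = 0.7311
P_A − P_B = -0.6388

-0.6388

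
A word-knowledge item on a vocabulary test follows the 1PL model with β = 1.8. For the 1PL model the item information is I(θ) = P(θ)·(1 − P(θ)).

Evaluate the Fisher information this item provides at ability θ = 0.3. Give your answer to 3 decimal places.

0.149

P = 1/(1+e^{1.5000}) = 0.1824
P(1−P) = 0.1824 × 0.8176 = 0.1491
I = P(1−P) = 0.14915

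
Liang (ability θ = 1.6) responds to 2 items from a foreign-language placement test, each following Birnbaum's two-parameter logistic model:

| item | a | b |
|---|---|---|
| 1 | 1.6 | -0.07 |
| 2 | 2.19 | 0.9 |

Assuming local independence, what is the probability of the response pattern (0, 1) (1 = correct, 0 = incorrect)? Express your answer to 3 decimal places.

0.053

P(θ) = 1 / (1 + exp(−a(θ − b)))
P_1 = 1/(1+e^{-2.6720}) = 0.9354
P_2 = 1/(1+e^{-1.5330}) = 0.8224
L = (1−P_1) × P_2 = 0.0646 × 0.8224 = 0.05317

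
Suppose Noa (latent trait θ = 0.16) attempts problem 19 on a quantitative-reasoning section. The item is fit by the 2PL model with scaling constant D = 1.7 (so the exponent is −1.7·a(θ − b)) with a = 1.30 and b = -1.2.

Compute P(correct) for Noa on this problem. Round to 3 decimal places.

0.953

P(θ) = 1 / (1 + exp(−D·a(θ − b)))
Exponent: 1.7 × 1.30 × (0.16 − (-1.2)) = 3.0056
1/(1 + e^{-3.0056}) = 0.9528
P = 0.9528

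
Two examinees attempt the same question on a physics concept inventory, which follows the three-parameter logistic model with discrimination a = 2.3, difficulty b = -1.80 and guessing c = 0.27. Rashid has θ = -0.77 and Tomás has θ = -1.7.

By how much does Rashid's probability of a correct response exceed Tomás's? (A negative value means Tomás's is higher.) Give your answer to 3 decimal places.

P(θ) = c + (1 − c) · 1 / (1 + exp(−a(θ − b)))
P(Rashid) = 0.9375  [exponent 2.3690]
P(Tomás) = 0.6768  [exponent 0.2300]
Difference = 0.9375 − 0.6768 = 0.2607

0.261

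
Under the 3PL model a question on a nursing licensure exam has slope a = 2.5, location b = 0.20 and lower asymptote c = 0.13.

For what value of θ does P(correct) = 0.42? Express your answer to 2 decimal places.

-0.08

P(θ) = c + (1 − c) · 1 / (1 + exp(−a(θ − b)))
Remove guessing floor: (0.42 − 0.13)/(1 − 0.13) = 0.3333
logit = ln(0.3333/0.6667) = -0.6931
θ = b + logit/(a) = 0.20 + (-0.6931)/2.5000 = -0.0773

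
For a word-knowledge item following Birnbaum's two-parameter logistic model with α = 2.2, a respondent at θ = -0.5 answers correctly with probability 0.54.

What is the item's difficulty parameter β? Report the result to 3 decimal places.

P(θ) = 1 / (1 + exp(−α(θ − β)))
logit(0.54) = ln(0.54/0.46) = 0.1603
β = θ − logit/(α) = -0.5 − 0.1603/2.2000 = -0.5729

-0.573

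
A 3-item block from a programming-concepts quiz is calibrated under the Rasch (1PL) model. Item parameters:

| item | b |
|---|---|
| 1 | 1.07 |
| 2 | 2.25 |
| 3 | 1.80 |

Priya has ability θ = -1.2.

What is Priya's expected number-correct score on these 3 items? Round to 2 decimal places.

P(θ) = 1 / (1 + exp(−(θ − b)))
P_1 = 1/(1+e^{2.2700}) = 0.0936
P_2 = 1/(1+e^{3.4500}) = 0.0308
P_3 = 1/(1+e^{3.0000}) = 0.0474
E[score] = 0.0936 + 0.0308 + 0.0474 = 0.1718

0.17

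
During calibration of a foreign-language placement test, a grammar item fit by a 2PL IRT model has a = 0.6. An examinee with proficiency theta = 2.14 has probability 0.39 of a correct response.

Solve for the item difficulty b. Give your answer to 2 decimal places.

2.89

P(theta) = 1 / (1 + exp(−a(theta − b)))
logit(0.39) = ln(0.39/0.61) = -0.4473
b = theta − logit/(a) = 2.14 − (-0.4473)/0.6000 = 2.8855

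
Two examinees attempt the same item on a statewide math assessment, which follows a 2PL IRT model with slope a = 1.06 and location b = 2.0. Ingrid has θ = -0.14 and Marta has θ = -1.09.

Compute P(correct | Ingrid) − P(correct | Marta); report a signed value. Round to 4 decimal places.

P(θ) = 1 / (1 + exp(−a(θ − b)))
P(Ingrid) = 0.0938  [exponent -2.2684]
P(Marta) = 0.0364  [exponent -3.2754]
Difference = 0.0938 − 0.0364 = 0.0573

0.0573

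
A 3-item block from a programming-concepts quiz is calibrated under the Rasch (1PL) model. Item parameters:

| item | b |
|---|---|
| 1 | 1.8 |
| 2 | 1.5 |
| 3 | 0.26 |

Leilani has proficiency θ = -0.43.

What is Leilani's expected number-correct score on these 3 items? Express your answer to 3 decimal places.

0.558

P(θ) = 1 / (1 + exp(−(θ − b)))
P_1 = 1/(1+e^{2.2300}) = 0.0971
P_2 = 1/(1+e^{1.9300}) = 0.1268
P_3 = 1/(1+e^{0.6900}) = 0.3340
E[score] = 0.0971 + 0.1268 + 0.3340 = 0.5579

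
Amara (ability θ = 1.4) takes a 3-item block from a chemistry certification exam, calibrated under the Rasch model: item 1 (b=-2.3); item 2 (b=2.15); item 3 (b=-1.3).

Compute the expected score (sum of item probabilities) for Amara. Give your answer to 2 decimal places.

P(θ) = 1 / (1 + exp(−(θ − b)))
P_1 = 1/(1+e^{-3.7000}) = 0.9759
P_2 = 1/(1+e^{0.7500}) = 0.3208
P_3 = 1/(1+e^{-2.7000}) = 0.9370
E[score] = 0.9759 + 0.3208 + 0.9370 = 2.2337

2.23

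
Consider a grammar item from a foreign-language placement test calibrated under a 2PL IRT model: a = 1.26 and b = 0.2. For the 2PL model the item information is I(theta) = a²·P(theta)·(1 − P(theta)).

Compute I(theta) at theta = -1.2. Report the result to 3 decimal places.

P = 1/(1+e^{1.7640}) = 0.1463
P(1−P) = 0.1463 × 0.8537 = 0.1249
I = a² × P(1−P) = 1.26² × 0.1249 = 0.19827

0.198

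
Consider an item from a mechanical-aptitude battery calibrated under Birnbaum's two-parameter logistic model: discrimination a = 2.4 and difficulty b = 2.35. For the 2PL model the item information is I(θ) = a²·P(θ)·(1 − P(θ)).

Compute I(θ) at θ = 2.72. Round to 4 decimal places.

1.1897

P = 1/(1+e^{-0.8880}) = 0.7085
P(1−P) = 0.7085 × 0.2915 = 0.2065
I = a² × P(1−P) = 2.4² × 0.2065 = 1.18965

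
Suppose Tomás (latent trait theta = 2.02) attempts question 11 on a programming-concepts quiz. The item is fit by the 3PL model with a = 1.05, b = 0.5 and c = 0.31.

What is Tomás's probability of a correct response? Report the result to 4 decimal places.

0.8837

P(theta) = c + (1 − c) · 1 / (1 + exp(−a(theta − b)))
Exponent: 1.05 × (2.02 − 0.5) = 1.5960
1/(1 + e^{-1.5960}) = 0.8315
P = 0.31 + 0.69 × 0.8315 = 0.8837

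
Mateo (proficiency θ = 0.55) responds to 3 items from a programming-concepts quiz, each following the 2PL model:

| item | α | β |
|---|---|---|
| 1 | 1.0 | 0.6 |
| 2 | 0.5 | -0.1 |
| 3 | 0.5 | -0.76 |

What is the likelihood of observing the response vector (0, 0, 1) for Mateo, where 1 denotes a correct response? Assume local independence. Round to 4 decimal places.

0.1415

P(θ) = 1 / (1 + exp(−α(θ − β)))
P_1 = 1/(1+e^{0.0500}) = 0.4875
P_2 = 1/(1+e^{-0.3250}) = 0.5805
P_3 = 1/(1+e^{-0.6550}) = 0.6581
L = (1−P_1) × (1−P_2) × P_3 = 0.5125 × 0.4195 × 0.6581 = 0.14148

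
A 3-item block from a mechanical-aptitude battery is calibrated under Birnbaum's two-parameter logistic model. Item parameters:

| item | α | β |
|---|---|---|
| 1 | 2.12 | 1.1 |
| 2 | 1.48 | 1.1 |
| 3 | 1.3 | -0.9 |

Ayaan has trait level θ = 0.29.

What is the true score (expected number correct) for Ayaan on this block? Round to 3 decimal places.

P(θ) = 1 / (1 + exp(−α(θ − β)))
P_1 = 1/(1+e^{1.7172}) = 0.1522
P_2 = 1/(1+e^{1.1988}) = 0.2317
P_3 = 1/(1+e^{-1.5470}) = 0.8245
E[score] = 0.1522 + 0.2317 + 0.8245 = 1.2084

1.208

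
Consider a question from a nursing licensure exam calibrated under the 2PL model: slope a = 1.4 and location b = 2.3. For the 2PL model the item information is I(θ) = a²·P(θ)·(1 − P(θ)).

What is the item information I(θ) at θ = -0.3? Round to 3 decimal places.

P = 1/(1+e^{3.6400}) = 0.0256
P(1−P) = 0.0256 × 0.9744 = 0.0249
I = a² × P(1−P) = 1.4² × 0.0249 = 0.04886

0.049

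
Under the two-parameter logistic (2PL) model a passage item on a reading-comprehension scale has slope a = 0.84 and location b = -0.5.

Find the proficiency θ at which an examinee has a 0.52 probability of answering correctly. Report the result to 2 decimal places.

P(θ) = 1 / (1 + exp(−a(θ − b)))
logit = ln(0.5200/0.4800) = 0.0800
θ = b + logit/(a) = -0.5 + 0.0800/0.8400 = -0.4047

-0.40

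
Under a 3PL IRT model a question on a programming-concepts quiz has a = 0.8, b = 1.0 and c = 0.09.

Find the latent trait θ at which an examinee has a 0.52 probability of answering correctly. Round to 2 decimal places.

0.86

P(θ) = c + (1 − c) · 1 / (1 + exp(−a(θ − b)))
Remove guessing floor: (0.52 − 0.09)/(1 − 0.09) = 0.4725
logit = ln(0.4725/0.5275) = -0.1100
θ = b + logit/(a) = 1.0 + (-0.1100)/0.8000 = 0.8625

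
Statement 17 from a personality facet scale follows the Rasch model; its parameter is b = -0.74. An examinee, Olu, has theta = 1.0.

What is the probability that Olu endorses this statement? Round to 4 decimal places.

0.8507

P(theta) = 1 / (1 + exp(−(theta − b)))
Exponent: (1.0 − (-0.74)) = 1.7400
1/(1 + e^{-1.7400}) = 0.8507
P = 0.8507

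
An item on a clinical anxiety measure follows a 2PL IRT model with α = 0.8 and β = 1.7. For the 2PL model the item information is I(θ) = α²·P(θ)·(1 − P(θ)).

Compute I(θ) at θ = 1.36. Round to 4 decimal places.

0.1571

P = 1/(1+e^{0.2720}) = 0.4324
P(1−P) = 0.4324 × 0.5676 = 0.2454
I = α² × P(1−P) = 0.8² × 0.2454 = 0.15708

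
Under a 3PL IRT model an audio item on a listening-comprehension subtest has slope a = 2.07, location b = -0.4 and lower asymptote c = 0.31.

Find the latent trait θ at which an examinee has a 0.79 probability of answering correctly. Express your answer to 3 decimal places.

P(θ) = c + (1 − c) · 1 / (1 + exp(−a(θ − b)))
Remove guessing floor: (0.79 − 0.31)/(1 − 0.31) = 0.6957
logit = ln(0.6957/0.3043) = 0.8267
θ = b + logit/(a) = -0.4 + 0.8267/2.0700 = -0.0006

-0.001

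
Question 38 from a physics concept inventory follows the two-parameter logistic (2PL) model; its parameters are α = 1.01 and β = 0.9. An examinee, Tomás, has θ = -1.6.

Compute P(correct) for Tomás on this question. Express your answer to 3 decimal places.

P(θ) = 1 / (1 + exp(−α(θ − β)))
Exponent: 1.01 × (-1.6 − 0.9) = -2.5250
1/(1 + e^{2.5250}) = 0.0741

0.074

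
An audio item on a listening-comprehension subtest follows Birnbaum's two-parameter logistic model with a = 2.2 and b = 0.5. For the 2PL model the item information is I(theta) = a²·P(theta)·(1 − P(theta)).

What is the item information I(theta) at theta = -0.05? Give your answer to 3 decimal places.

0.856

P = 1/(1+e^{1.2100}) = 0.2297
P(1−P) = 0.2297 × 0.7703 = 0.1769
I = a² × P(1−P) = 2.2² × 0.1769 = 0.85638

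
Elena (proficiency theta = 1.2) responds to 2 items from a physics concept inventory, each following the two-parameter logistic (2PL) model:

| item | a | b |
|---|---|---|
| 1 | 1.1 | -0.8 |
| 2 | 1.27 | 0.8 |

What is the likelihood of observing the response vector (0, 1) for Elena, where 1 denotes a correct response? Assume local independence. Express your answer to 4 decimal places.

P(theta) = 1 / (1 + exp(−a(theta − b)))
P_1 = 1/(1+e^{-2.2000}) = 0.9002
P_2 = 1/(1+e^{-0.5080}) = 0.6243
L = (1−P_1) × P_2 = 0.0998 × 0.6243 = 0.06228

0.0623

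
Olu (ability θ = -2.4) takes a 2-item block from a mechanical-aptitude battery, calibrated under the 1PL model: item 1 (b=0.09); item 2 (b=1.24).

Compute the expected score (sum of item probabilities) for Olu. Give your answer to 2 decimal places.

P(θ) = 1 / (1 + exp(−(θ − b)))
P_1 = 1/(1+e^{2.4900}) = 0.0766
P_2 = 1/(1+e^{3.6400}) = 0.0256
E[score] = 0.0766 + 0.0256 = 0.1021

0.10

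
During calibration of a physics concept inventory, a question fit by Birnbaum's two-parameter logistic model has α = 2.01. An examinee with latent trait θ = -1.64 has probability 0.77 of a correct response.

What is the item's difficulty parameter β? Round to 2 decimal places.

P(θ) = 1 / (1 + exp(−α(θ − β)))
logit(0.77) = ln(0.77/0.23) = 1.2083
β = θ − logit/(α) = -1.64 − 1.2083/2.0100 = -2.2411

-2.24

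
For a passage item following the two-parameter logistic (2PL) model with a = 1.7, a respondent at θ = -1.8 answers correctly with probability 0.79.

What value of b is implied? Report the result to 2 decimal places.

P(θ) = 1 / (1 + exp(−a(θ − b)))
logit(0.79) = ln(0.79/0.21) = 1.3249
b = θ − logit/(a) = -1.8 − 1.3249/1.7000 = -2.5794

-2.58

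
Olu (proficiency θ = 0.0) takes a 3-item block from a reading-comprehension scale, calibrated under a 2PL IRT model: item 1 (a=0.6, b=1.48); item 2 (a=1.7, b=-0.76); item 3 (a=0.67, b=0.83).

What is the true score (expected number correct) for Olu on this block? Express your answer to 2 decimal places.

P(θ) = 1 / (1 + exp(−a(θ − b)))
P_1 = 1/(1+e^{0.8880}) = 0.2915
P_2 = 1/(1+e^{-1.2920}) = 0.7845
P_3 = 1/(1+e^{0.5561}) = 0.3645
E[score] = 0.2915 + 0.7845 + 0.3645 = 1.4405

1.44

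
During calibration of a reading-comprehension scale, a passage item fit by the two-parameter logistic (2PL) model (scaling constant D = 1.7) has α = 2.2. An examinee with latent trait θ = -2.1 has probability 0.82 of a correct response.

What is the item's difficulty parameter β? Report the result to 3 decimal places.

P(θ) = 1 / (1 + exp(−D·α(θ − β)))
logit(0.82) = ln(0.82/0.18) = 1.5163
β = θ − logit/(1.7·α) = -2.1 − 1.5163/3.7400 = -2.5054

-2.505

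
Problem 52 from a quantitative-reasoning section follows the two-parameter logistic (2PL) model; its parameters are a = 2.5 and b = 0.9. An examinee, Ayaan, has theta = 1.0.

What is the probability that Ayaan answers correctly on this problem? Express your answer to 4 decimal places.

P(theta) = 1 / (1 + exp(−a(theta − b)))
Exponent: 2.5 × (1.0 − 0.9) = 0.2500
1/(1 + e^{-0.2500}) = 0.5622

0.5622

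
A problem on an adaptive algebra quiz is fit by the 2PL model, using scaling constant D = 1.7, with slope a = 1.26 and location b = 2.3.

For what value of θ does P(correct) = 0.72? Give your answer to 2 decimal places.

2.74

P(θ) = 1 / (1 + exp(−D·a(θ − b)))
logit = ln(0.7200/0.2800) = 0.9445
θ = b + logit/(1.7·a) = 2.3 + 0.9445/2.1420 = 2.7409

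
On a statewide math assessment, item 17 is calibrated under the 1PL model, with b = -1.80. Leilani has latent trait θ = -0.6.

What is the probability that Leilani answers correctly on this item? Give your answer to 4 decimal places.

P(θ) = 1 / (1 + exp(−(θ − b)))
Exponent: (-0.6 − (-1.80)) = 1.2000
1/(1 + e^{-1.2000}) = 0.7685
P = 0.7685

0.7685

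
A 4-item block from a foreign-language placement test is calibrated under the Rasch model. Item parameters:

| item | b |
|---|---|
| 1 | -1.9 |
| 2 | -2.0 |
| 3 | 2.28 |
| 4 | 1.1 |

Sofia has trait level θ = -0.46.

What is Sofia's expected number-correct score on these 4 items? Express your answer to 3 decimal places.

P(θ) = 1 / (1 + exp(−(θ − b)))
P_1 = 1/(1+e^{-1.4400}) = 0.8085
P_2 = 1/(1+e^{-1.5400}) = 0.8235
P_3 = 1/(1+e^{2.7400}) = 0.0607
P_4 = 1/(1+e^{1.5600}) = 0.1736
E[score] = 0.8085 + 0.8235 + 0.0607 + 0.1736 = 1.8662

1.866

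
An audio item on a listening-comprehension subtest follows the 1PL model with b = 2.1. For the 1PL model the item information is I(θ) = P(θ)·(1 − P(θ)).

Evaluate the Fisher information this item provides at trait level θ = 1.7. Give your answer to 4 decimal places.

P = 1/(1+e^{0.4000}) = 0.4013
P(1−P) = 0.4013 × 0.5987 = 0.2403
I = P(1−P) = 0.24026

0.2403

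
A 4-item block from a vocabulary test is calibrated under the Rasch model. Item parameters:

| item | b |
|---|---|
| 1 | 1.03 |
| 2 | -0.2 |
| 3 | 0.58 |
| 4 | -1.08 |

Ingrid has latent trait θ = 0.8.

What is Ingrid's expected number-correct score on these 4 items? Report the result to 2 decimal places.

P(θ) = 1 / (1 + exp(−(θ − b)))
P_1 = 1/(1+e^{0.2300}) = 0.4428
P_2 = 1/(1+e^{-1.0000}) = 0.7311
P_3 = 1/(1+e^{-0.2200}) = 0.5548
P_4 = 1/(1+e^{-1.8800}) = 0.8676
E[score] = 0.4428 + 0.7311 + 0.5548 + 0.8676 = 2.5962

2.60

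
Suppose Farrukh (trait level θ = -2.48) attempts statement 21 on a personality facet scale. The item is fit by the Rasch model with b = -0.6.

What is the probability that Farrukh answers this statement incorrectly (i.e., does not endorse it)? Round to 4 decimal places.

P(θ) = 1 / (1 + exp(−(θ − b)))
Exponent: (-2.48 − (-0.6)) = -1.8800
1/(1 + e^{1.8800}) = 0.1324
P = 0.1324
P(incorrect) = 1 − 0.1324 = 0.8676

0.8676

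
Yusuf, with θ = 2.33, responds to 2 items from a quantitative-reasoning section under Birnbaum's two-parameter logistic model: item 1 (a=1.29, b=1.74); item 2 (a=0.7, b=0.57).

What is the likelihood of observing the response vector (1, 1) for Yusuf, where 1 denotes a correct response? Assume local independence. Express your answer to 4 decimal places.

P(θ) = 1 / (1 + exp(−a(θ − b)))
P_1 = 1/(1+e^{-0.7611}) = 0.6816
P_2 = 1/(1+e^{-1.2320}) = 0.7742
L = P_1 × P_2 = 0.6816 × 0.7742 = 0.52767

0.5277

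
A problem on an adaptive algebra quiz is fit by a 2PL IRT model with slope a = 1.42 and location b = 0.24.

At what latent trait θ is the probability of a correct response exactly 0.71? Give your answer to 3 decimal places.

P(θ) = 1 / (1 + exp(−a(θ − b)))
logit = ln(0.7100/0.2900) = 0.8954
θ = b + logit/(a) = 0.24 + 0.8954/1.4200 = 0.8706

0.871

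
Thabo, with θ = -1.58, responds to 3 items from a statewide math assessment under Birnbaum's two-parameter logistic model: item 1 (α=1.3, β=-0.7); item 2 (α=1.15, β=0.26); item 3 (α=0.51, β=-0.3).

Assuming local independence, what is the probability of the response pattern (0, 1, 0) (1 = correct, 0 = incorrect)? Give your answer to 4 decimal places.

P(θ) = 1 / (1 + exp(−α(θ − β)))
P_1 = 1/(1+e^{1.1440}) = 0.2416
P_2 = 1/(1+e^{2.1160}) = 0.1076
P_3 = 1/(1+e^{0.6528}) = 0.3424
L = (1−P_1) × P_2 × (1−P_3) = 0.7584 × 0.1076 × 0.6576 = 0.05364

0.0536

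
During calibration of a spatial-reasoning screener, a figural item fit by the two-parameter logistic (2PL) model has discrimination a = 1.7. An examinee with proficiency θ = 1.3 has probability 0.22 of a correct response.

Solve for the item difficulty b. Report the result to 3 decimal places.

P(θ) = 1 / (1 + exp(−a(θ − b)))
logit(0.22) = ln(0.22/0.78) = -1.2657
b = θ − logit/(a) = 1.3 − (-1.2657)/1.7000 = 2.0445

2.045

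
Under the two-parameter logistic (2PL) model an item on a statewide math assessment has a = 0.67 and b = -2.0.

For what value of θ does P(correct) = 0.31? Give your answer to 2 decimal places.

-3.19

P(θ) = 1 / (1 + exp(−a(θ − b)))
logit = ln(0.3100/0.6900) = -0.8001
θ = b + logit/(a) = -2.0 + (-0.8001)/0.6700 = -3.1942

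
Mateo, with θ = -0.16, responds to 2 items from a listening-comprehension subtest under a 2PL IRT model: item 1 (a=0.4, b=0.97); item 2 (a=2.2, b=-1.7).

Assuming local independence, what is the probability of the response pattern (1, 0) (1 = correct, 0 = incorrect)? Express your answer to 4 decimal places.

0.0127

P(θ) = 1 / (1 + exp(−a(θ − b)))
P_1 = 1/(1+e^{0.4520}) = 0.3889
P_2 = 1/(1+e^{-3.3880}) = 0.9673
L = P_1 × (1−P_2) = 0.3889 × 0.0327 = 0.01271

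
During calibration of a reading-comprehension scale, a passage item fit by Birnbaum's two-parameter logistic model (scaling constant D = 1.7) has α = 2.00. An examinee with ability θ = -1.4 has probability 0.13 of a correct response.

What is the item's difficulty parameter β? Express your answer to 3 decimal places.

P(θ) = 1 / (1 + exp(−D·α(θ − β)))
logit(0.13) = ln(0.13/0.87) = -1.9010
β = θ − logit/(1.7·α) = -1.4 − (-1.9010)/3.4000 = -0.8409

-0.841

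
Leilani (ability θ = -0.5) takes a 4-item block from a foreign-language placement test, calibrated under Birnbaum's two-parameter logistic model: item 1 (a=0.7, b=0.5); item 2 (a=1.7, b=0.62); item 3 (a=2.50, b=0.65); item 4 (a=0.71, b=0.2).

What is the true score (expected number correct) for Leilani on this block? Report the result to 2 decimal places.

0.89

P(θ) = 1 / (1 + exp(−a(θ − b)))
P_1 = 1/(1+e^{0.7000}) = 0.3318
P_2 = 1/(1+e^{1.9040}) = 0.1297
P_3 = 1/(1+e^{2.8750}) = 0.0534
P_4 = 1/(1+e^{0.4970}) = 0.3782
E[score] = 0.3318 + 0.1297 + 0.0534 + 0.3782 = 0.8931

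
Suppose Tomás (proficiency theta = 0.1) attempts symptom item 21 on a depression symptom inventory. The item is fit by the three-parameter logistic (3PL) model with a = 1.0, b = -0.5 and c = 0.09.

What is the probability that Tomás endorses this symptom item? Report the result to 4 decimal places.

0.6775

P(theta) = c + (1 − c) · 1 / (1 + exp(−a(theta − b)))
Exponent: 1.0 × (0.1 − (-0.5)) = 0.6000
1/(1 + e^{-0.6000}) = 0.6457
P = 0.09 + 0.91 × 0.6457 = 0.6775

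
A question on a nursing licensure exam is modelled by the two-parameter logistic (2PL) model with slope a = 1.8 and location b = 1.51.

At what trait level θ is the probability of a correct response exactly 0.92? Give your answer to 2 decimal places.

2.87

P(θ) = 1 / (1 + exp(−a(θ − b)))
logit = ln(0.9200/0.0800) = 2.4423
θ = b + logit/(a) = 1.51 + 2.4423/1.8000 = 2.8669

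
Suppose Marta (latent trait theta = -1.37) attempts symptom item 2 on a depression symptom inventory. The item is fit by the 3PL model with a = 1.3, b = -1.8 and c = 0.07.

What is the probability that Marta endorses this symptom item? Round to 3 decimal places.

0.662

P(theta) = c + (1 − c) · 1 / (1 + exp(−a(theta − b)))
Exponent: 1.3 × (-1.37 − (-1.8)) = 0.5590
1/(1 + e^{-0.5590}) = 0.6362
P = 0.07 + 0.93 × 0.6362 = 0.6617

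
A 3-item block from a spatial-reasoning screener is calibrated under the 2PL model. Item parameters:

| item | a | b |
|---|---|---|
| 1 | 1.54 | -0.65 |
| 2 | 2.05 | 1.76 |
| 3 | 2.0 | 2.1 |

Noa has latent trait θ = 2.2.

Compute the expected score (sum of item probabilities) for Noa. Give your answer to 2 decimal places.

P(θ) = 1 / (1 + exp(−a(θ − b)))
P_1 = 1/(1+e^{-4.3890}) = 0.9877
P_2 = 1/(1+e^{-0.9020}) = 0.7114
P_3 = 1/(1+e^{-0.2000}) = 0.5498
E[score] = 0.9877 + 0.7114 + 0.5498 = 2.2489

2.25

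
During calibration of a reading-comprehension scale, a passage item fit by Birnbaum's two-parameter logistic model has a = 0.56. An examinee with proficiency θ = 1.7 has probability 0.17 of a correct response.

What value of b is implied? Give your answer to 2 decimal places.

4.53

P(θ) = 1 / (1 + exp(−a(θ − b)))
logit(0.17) = ln(0.17/0.83) = -1.5856
b = θ − logit/(a) = 1.7 − (-1.5856)/0.5600 = 4.5315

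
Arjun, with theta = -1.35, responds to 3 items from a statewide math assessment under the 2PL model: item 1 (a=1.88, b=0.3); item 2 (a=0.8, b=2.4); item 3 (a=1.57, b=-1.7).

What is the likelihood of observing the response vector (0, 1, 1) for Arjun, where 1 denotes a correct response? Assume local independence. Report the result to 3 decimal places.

P(theta) = 1 / (1 + exp(−a(theta − b)))
P_1 = 1/(1+e^{3.1020}) = 0.0430
P_2 = 1/(1+e^{3.0000}) = 0.0474
P_3 = 1/(1+e^{-0.5495}) = 0.6340
L = (1−P_1) × P_2 × P_3 = 0.9570 × 0.0474 × 0.6340 = 0.02878

0.029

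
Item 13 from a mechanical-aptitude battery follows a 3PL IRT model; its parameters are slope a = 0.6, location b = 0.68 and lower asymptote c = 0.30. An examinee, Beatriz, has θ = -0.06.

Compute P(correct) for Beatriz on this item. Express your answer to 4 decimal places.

0.5736

P(θ) = c + (1 − c) · 1 / (1 + exp(−a(θ − b)))
Exponent: 0.6 × (-0.06 − 0.68) = -0.4440
1/(1 + e^{0.4440}) = 0.3908
P = 0.30 + 0.70 × 0.3908 = 0.5736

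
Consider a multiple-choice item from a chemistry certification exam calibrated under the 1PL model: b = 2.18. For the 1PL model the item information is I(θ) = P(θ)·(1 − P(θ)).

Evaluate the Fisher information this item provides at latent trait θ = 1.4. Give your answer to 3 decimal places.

P = 1/(1+e^{0.7800}) = 0.3143
P(1−P) = 0.3143 × 0.6857 = 0.2155
I = P(1−P) = 0.21552

0.216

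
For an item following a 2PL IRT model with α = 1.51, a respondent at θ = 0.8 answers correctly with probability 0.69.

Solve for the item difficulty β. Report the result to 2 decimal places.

0.27

P(θ) = 1 / (1 + exp(−α(θ − β)))
logit(0.69) = ln(0.69/0.31) = 0.8001
β = θ − logit/(α) = 0.8 − 0.8001/1.5100 = 0.2701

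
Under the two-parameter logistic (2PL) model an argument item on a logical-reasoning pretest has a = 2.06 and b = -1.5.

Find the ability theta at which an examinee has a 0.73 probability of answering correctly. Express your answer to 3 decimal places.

P(theta) = 1 / (1 + exp(−a(theta − b)))
logit = ln(0.7300/0.2700) = 0.9946
theta = b + logit/(a) = -1.5 + 0.9946/2.0600 = -1.0172

-1.017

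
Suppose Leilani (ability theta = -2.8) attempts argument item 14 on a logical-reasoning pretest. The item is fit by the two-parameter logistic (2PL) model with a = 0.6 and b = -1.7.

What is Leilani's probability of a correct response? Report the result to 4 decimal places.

0.3407

P(theta) = 1 / (1 + exp(−a(theta − b)))
Exponent: 0.6 × (-2.8 − (-1.7)) = -0.6600
1/(1 + e^{0.6600}) = 0.3407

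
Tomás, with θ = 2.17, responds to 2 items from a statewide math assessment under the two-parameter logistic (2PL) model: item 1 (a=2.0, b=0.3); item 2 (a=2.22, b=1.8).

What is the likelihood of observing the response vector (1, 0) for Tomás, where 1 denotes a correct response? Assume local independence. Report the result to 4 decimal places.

0.2984

P(θ) = 1 / (1 + exp(−a(θ − b)))
P_1 = 1/(1+e^{-3.7400}) = 0.9768
P_2 = 1/(1+e^{-0.8214}) = 0.6945
L = P_1 × (1−P_2) = 0.9768 × 0.3055 = 0.29838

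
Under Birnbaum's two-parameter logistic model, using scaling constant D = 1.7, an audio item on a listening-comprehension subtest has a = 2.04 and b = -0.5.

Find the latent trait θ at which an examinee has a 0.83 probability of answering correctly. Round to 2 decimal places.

-0.04

P(θ) = 1 / (1 + exp(−D·a(θ − b)))
logit = ln(0.8300/0.1700) = 1.5856
θ = b + logit/(1.7·a) = -0.5 + 1.5856/3.4680 = -0.0428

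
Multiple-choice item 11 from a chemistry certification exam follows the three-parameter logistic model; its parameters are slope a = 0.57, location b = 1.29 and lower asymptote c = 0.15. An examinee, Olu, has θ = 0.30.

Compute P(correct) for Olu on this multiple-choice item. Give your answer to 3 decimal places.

0.458

P(θ) = c + (1 − c) · 1 / (1 + exp(−a(θ − b)))
Exponent: 0.57 × (0.30 − 1.29) = -0.5643
1/(1 + e^{0.5643}) = 0.3626
P = 0.15 + 0.85 × 0.3626 = 0.4582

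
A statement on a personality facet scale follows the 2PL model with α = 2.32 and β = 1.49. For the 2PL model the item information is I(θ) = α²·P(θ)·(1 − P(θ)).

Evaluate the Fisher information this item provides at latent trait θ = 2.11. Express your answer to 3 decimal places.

0.834

P = 1/(1+e^{-1.4384}) = 0.8082
P(1−P) = 0.8082 × 0.1918 = 0.1550
I = α² × P(1−P) = 2.32² × 0.1550 = 0.83432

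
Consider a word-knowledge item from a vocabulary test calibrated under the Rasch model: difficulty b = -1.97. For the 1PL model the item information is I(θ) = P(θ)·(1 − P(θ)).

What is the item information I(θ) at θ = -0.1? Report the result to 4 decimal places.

P = 1/(1+e^{-1.8700}) = 0.8665
P(1−P) = 0.8665 × 0.1335 = 0.1157
I = P(1−P) = 0.11571

0.1157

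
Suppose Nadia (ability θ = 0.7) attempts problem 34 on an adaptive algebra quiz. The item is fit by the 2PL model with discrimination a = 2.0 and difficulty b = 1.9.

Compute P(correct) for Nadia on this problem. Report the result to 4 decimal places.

0.0832

P(θ) = 1 / (1 + exp(−a(θ − b)))
Exponent: 2.0 × (0.7 − 1.9) = -2.4000
1/(1 + e^{2.4000}) = 0.0832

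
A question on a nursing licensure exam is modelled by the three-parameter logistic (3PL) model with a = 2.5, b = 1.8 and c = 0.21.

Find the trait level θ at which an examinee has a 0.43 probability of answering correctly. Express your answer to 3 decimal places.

1.419

P(θ) = c + (1 − c) · 1 / (1 + exp(−a(θ − b)))
Remove guessing floor: (0.43 − 0.21)/(1 − 0.21) = 0.2785
logit = ln(0.2785/0.7215) = -0.9520
θ = b + logit/(a) = 1.8 + (-0.9520)/2.5000 = 1.4192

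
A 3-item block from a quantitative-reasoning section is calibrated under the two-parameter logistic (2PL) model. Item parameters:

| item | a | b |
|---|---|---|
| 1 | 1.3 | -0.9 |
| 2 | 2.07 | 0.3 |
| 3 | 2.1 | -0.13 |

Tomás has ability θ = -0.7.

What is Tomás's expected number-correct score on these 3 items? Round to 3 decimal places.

P(θ) = 1 / (1 + exp(−a(θ − b)))
P_1 = 1/(1+e^{-0.2600}) = 0.5646
P_2 = 1/(1+e^{2.0700}) = 0.1120
P_3 = 1/(1+e^{1.1970}) = 0.2320
E[score] = 0.5646 + 0.1120 + 0.2320 = 0.9087

0.909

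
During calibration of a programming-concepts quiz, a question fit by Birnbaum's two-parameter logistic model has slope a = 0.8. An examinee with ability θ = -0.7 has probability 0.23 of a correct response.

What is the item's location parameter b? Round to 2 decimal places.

P(θ) = 1 / (1 + exp(−a(θ − b)))
logit(0.23) = ln(0.23/0.77) = -1.2083
b = θ − logit/(a) = -0.7 − (-1.2083)/0.8000 = 0.8104

0.81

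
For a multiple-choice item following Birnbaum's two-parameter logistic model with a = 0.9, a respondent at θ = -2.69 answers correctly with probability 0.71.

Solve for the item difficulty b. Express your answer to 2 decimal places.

P(θ) = 1 / (1 + exp(−a(θ − b)))
logit(0.71) = ln(0.71/0.29) = 0.8954
b = θ − logit/(a) = -2.69 − 0.8954/0.9000 = -3.6849

-3.68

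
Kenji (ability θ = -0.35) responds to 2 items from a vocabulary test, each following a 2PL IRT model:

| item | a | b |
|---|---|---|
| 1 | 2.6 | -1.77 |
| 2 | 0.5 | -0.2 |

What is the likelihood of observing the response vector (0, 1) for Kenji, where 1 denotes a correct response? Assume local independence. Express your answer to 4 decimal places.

P(θ) = 1 / (1 + exp(−a(θ − b)))
P_1 = 1/(1+e^{-3.6920}) = 0.9757
P_2 = 1/(1+e^{0.0750}) = 0.4813
L = (1−P_1) × P_2 = 0.0243 × 0.4813 = 0.01170

0.0117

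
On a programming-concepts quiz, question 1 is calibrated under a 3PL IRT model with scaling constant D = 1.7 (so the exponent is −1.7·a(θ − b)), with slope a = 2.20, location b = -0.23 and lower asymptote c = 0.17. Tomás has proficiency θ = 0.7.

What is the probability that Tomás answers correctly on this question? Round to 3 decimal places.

0.975

P(θ) = c + (1 − c) · 1 / (1 + exp(−D·a(θ − b)))
Exponent: 1.7 × 2.20 × (0.7 − (-0.23)) = 3.4782
1/(1 + e^{-3.4782}) = 0.9701
P = 0.17 + 0.83 × 0.9701 = 0.9752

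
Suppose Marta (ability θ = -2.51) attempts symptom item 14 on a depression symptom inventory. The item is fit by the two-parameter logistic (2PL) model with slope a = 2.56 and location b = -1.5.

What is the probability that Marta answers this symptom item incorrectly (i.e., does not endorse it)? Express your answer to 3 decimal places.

P(θ) = 1 / (1 + exp(−a(θ − b)))
Exponent: 2.56 × (-2.51 − (-1.5)) = -2.5856
1/(1 + e^{2.5856}) = 0.0701
P(incorrect) = 1 − 0.0701 = 0.9299

0.930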